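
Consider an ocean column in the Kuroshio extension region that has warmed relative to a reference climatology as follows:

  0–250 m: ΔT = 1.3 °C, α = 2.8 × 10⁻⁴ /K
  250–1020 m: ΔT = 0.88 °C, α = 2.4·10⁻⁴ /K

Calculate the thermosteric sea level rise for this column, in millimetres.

about 250 mm

1.3 × 250 × 2.8×10⁻⁴ = 0.09100 m
770 × 0.88 × 2.4×10⁻⁴ = 0.162624 m
Δh = 0.09100 + 0.162624 = 0.253624 m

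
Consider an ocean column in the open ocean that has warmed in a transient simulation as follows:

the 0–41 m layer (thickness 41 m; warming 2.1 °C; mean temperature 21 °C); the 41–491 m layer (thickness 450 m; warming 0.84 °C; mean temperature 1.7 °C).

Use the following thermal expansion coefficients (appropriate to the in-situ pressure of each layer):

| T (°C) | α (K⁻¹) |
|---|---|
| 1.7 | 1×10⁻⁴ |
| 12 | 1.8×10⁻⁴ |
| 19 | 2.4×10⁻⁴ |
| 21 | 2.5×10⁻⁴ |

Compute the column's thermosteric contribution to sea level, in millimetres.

Layer 1 at 21 °C → α = 2.5×10⁻⁴ K⁻¹
Layer 2 at 1.7 °C → α = 1×10⁻⁴ K⁻¹
0–41 m: 2.1 × 2.5×10⁻⁴ × 41 = 0.021525 m
41–491 m: 1×10⁻⁴ × 0.84 × 450 = 0.03780 m
Δh = 0.021525 + 0.03780 = 0.059325 m

Δh = 59 mm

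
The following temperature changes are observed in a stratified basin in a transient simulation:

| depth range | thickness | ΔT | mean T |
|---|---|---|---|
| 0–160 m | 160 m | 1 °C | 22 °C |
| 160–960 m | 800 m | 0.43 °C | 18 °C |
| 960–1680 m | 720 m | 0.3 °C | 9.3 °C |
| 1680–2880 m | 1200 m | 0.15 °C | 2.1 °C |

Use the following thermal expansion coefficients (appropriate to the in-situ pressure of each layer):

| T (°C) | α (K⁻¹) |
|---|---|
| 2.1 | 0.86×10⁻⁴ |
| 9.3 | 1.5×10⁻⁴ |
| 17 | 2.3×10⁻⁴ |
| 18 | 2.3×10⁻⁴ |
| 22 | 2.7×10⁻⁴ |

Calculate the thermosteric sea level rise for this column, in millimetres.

about 170 mm

Layer 1 at 22 °C → α = 2.7×10⁻⁴ K⁻¹
Layer 2 at 18 °C → α = 2.3×10⁻⁴ K⁻¹
Layer 3 at 9.3 °C → α = 1.5×10⁻⁴ K⁻¹
Layer 4 at 2.1 °C → α = 0.86×10⁻⁴ K⁻¹
Layer 1: 1 × 160 × 2.7×10⁻⁴ = 0.04320 m
Layer 2: 2.3×10⁻⁴ × 800 × 0.43 = 0.07912 m
Layer 3: 0.3 × 720 × 1.5×10⁻⁴ = 0.03240 m
0.15 × 1200 × 0.86×10⁻⁴ = 0.01548 m
Δh = 0.04320 + 0.07912 + 0.03240 + 0.01548 = 0.17020 m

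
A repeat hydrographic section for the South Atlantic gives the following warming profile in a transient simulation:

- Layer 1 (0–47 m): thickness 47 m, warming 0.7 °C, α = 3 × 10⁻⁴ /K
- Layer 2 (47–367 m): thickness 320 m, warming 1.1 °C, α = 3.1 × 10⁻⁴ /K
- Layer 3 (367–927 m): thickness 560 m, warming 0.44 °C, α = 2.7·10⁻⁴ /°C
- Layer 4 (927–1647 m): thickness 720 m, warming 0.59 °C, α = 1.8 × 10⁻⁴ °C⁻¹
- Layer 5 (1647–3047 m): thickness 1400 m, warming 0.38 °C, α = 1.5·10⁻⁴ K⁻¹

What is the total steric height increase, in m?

Layer 1: 0.7 × 47 × 3×10⁻⁴ = 0.00987 m
47–367 m: 320 × 3.1×10⁻⁴ × 1.1 = 0.10912 m
0.44 × 2.7×10⁻⁴ × 560 = 0.066528 m
927–1647 m: 1.8×10⁻⁴ × 0.59 × 720 = 0.076464 m
Layer 5: 0.38 × 1400 × 1.5×10⁻⁴ = 0.07980 m
Δh = 0.00987 + 0.10912 + 0.066528 + 0.076464 + 0.07980 = 0.341782 m ≈ 0.342 m

Δh = 0.342 m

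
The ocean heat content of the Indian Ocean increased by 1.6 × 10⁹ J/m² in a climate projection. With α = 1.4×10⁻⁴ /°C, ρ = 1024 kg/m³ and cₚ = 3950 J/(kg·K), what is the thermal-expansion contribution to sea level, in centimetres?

Δh = 5.5 cm

Δh = αQ/(ρcₚ) = 1.4×10⁻⁴ × 1.6×10⁹ / (1024 × 3950) ≈ 0.05538 m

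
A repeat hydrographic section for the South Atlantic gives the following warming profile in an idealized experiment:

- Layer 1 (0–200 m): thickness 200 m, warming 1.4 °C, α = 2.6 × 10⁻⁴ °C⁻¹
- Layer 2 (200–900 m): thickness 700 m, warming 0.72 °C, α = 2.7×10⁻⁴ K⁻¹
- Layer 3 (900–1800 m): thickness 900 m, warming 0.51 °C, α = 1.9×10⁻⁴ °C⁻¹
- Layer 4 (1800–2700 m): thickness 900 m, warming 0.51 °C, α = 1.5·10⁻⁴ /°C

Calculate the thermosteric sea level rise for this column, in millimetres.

0–200 m: 1.4 × 2.6×10⁻⁴ × 200 = 0.07280 m
700 × 2.7×10⁻⁴ × 0.72 = 0.13608 m
900–1800 m: 1.9×10⁻⁴ × 900 × 0.51 = 0.08721 m
1800–2700 m: 900 × 1.5×10⁻⁴ × 0.51 = 0.06885 m
Δh = 0.07280 + 0.13608 + 0.08721 + 0.06885 = 0.36494 m

about 360 mm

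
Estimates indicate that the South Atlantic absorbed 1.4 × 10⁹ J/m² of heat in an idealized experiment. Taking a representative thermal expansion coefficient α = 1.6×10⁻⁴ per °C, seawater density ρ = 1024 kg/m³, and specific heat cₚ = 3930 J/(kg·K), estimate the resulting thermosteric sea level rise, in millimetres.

55.7 mm of thermosteric rise

Δh = αQ/(ρcₚ) = 1.6×10⁻⁴ × 1.4×10⁹ / (1024 × 3930) ≈ 0.055662 m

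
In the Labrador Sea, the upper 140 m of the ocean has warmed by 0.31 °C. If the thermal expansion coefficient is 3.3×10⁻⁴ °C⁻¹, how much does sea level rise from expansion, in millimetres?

Δh = 14.3 mm

Δh = αΔT·H = 3.3×10⁻⁴ × 0.31 × 140 = 0.014322 m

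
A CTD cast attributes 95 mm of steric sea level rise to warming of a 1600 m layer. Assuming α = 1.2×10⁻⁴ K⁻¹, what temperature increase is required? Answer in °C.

ΔT = Δh/(αH) = 0.095 / (1.2×10⁻⁴ × 1600) ≈ 0.4948 °C

ΔT ≈ 0.495 °C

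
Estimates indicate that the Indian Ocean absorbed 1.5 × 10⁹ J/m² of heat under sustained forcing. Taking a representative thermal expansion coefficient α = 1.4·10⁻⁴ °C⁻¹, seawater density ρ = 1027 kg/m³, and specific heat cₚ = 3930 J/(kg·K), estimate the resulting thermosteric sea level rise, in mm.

52 mm of thermosteric rise

Δh = αQ/(ρcₚ) = 1.4×10⁻⁴ × 1.5×10⁹ / (1027 × 3930) ≈ 0.05203 m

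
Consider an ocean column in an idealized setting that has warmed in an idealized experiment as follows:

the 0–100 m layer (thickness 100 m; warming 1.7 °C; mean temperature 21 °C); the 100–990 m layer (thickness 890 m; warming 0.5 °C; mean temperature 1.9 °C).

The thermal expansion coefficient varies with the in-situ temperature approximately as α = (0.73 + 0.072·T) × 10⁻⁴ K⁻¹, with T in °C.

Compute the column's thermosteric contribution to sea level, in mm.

76.7 mm

Layer 1: α = (0.73 + 0.072×21)×10⁻⁴ = 2.242×10⁻⁴ K⁻¹
Layer 2: α = (0.73 + 0.072×1.9)×10⁻⁴ = 0.8668×10⁻⁴ K⁻¹
0–100 m: 100 × 2.242×10⁻⁴ × 1.7 = 0.038114 m
Layer 2: 0.5 × 0.8668×10⁻⁴ × 890 = 0.0385726 m
Δh = 0.038114 + 0.0385726 = 0.0766866 m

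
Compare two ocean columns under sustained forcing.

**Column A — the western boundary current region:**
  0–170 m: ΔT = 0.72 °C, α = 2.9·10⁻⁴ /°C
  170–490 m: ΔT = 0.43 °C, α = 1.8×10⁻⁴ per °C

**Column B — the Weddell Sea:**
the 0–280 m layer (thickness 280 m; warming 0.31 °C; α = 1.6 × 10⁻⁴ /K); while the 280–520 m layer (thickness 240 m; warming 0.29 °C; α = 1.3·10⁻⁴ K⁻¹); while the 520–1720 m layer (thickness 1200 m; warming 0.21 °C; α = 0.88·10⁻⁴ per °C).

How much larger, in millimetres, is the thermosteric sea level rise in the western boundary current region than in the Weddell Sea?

15 mm

A 0–170 m: 2.9×10⁻⁴ × 170 × 0.72 = 0.035496 m
A Layer 2: 320 × 1.8×10⁻⁴ × 0.43 = 0.024768 m
A total: 0.060264 m
B 0–280 m: 1.6×10⁻⁴ × 280 × 0.31 = 0.013888 m
B Layer 2: 240 × 0.29 × 1.3×10⁻⁴ = 0.009048 m
B 520–1720 m: 1200 × 0.21 × 0.88×10⁻⁴ = 0.022176 m
B total: 0.045112 m
Difference: 0.060264 − 0.045112 = 0.015152 m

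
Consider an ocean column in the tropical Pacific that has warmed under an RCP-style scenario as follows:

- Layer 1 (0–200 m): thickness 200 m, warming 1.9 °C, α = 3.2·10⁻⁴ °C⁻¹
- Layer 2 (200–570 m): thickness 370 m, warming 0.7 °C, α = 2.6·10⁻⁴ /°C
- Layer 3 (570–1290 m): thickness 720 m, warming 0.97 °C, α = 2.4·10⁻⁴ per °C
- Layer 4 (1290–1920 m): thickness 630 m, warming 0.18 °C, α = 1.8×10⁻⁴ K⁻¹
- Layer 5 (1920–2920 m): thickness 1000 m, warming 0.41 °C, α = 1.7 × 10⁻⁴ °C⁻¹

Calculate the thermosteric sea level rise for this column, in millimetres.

Δh ≈ 447 mm

3.2×10⁻⁴ × 200 × 1.9 = 0.12160 m
200–570 m: 2.6×10⁻⁴ × 370 × 0.7 = 0.06734 m
570–1290 m: 720 × 0.97 × 2.4×10⁻⁴ = 0.167616 m
Layer 4: 1.8×10⁻⁴ × 630 × 0.18 = 0.020412 m
Layer 5: 1000 × 0.41 × 1.7×10⁻⁴ = 0.06970 m
Δh = 0.12160 + 0.06734 + 0.167616 + 0.020412 + 0.06970 = 0.446668 m ≈ 447 mm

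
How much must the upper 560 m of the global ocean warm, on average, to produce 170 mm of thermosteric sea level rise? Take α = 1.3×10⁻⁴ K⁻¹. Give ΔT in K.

ΔT ≈ 2.34 K

ΔT = Δh/(αH) = 0.17 / (1.3×10⁻⁴ × 560) ≈ 2.335 K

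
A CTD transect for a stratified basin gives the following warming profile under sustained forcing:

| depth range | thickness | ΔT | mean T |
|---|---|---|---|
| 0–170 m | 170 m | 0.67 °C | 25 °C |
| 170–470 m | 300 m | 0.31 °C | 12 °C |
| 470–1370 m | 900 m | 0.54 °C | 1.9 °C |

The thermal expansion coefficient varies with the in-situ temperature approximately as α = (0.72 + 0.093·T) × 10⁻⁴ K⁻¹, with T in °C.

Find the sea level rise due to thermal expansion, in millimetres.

95 mm

Layer 1: α = (0.72 + 0.093×25)×10⁻⁴ = 3.045×10⁻⁴ K⁻¹
Layer 2: α = (0.72 + 0.093×12)×10⁻⁴ = 1.836×10⁻⁴ K⁻¹
Layer 3: α = (0.72 + 0.093×1.9)×10⁻⁴ = 0.8967×10⁻⁴ K⁻¹
3.045×10⁻⁴ × 170 × 0.67 = 0.03468255 m
170–470 m: 1.836×10⁻⁴ × 0.31 × 300 = 0.0170748 m
470–1370 m: 0.8967×10⁻⁴ × 900 × 0.54 = 0.04357962 m
Δh = 0.03468255 + 0.0170748 + 0.04357962 = 0.09533697 m ≈ 95 mm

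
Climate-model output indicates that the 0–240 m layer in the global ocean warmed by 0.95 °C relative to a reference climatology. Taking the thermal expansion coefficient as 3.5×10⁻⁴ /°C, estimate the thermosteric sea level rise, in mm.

Δh = 79.8 mm

Δh = αΔT·H = 3.5×10⁻⁴ × 0.95 × 240 = 0.07980 m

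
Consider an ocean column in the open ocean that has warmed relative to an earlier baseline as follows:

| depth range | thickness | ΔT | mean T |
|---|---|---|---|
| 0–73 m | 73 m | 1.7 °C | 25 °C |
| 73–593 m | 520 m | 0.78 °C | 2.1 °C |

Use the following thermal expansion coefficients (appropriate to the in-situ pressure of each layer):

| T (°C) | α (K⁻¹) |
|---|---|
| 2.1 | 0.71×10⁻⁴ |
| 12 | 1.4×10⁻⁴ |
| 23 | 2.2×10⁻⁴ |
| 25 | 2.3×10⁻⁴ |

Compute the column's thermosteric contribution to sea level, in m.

Layer 1 at 25 °C → α = 2.3×10⁻⁴ K⁻¹
Layer 2 at 2.1 °C → α = 0.71×10⁻⁴ K⁻¹
0–73 m: 73 × 1.7 × 2.3×10⁻⁴ = 0.028543 m
520 × 0.78 × 0.71×10⁻⁴ = 0.0287976 m
Δh = 0.028543 + 0.0287976 = 0.0573406 m

0.057 m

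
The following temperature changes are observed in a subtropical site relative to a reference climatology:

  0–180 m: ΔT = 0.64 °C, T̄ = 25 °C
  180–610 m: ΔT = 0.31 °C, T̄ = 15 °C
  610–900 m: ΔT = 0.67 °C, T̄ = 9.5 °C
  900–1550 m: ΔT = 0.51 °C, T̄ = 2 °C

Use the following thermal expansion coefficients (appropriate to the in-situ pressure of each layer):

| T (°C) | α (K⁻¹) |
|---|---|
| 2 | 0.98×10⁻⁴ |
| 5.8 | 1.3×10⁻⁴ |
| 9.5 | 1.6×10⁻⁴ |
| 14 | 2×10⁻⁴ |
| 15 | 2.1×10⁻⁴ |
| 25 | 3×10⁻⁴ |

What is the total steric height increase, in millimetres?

126 mm

Layer 1 at 25 °C → α = 3×10⁻⁴ K⁻¹
Layer 2 at 15 °C → α = 2.1×10⁻⁴ K⁻¹
Layer 3 at 9.5 °C → α = 1.6×10⁻⁴ K⁻¹
Layer 4 at 2 °C → α = 0.98×10⁻⁴ K⁻¹
Layer 1: 3×10⁻⁴ × 0.64 × 180 = 0.03456 m
0.31 × 430 × 2.1×10⁻⁴ = 0.027993 m
Layer 3: 0.67 × 1.6×10⁻⁴ × 290 = 0.031088 m
0.98×10⁻⁴ × 650 × 0.51 = 0.032487 m
Δh = 0.03456 + 0.027993 + 0.031088 + 0.032487 = 0.126128 m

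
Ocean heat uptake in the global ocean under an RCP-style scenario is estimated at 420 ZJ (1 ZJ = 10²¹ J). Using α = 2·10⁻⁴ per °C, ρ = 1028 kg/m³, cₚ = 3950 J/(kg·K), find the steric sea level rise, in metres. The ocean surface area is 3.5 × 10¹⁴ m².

0.0591 m

Per unit area: Q = 420×10²¹ / (3.5×10¹⁴) = 1.2×10⁹ J/m²
Δh = αQ/(ρcₚ) = 2×10⁻⁴ × 1.2×10⁹ / (1028 × 3950) ≈ 0.059105 m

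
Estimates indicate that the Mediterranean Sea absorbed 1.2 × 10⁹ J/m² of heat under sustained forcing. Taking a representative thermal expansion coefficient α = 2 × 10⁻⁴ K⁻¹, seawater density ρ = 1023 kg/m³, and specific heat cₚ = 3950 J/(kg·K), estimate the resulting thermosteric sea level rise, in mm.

about 59.4 mm

Δh = αQ/(ρcₚ) = 2×10⁻⁴ × 1.2×10⁹ / (1023 × 3950) ≈ 0.059393 m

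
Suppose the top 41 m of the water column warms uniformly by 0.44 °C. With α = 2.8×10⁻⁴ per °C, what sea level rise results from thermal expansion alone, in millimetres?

5.05 mm of thermosteric rise

Δh = αΔT·H = 2.8×10⁻⁴ × 0.44 × 41 = 0.0050512 m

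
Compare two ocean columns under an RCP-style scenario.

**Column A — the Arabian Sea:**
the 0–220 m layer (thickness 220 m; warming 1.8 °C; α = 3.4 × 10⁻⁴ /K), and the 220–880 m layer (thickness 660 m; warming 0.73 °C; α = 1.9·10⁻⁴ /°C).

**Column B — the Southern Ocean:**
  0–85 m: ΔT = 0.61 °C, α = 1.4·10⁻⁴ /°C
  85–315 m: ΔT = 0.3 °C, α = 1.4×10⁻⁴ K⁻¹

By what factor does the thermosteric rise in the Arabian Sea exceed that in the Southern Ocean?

a factor of 13.4

A 3.4×10⁻⁴ × 1.8 × 220 = 0.13464 m
A 220–880 m: 0.73 × 660 × 1.9×10⁻⁴ = 0.091542 m
A total: 0.226182 m
B 85 × 0.61 × 1.4×10⁻⁴ = 0.007259 m
B Layer 2: 230 × 0.3 × 1.4×10⁻⁴ = 0.00966 m
B total: 0.016919 m
Ratio: 0.226182 / 0.016919 ≈ 13.37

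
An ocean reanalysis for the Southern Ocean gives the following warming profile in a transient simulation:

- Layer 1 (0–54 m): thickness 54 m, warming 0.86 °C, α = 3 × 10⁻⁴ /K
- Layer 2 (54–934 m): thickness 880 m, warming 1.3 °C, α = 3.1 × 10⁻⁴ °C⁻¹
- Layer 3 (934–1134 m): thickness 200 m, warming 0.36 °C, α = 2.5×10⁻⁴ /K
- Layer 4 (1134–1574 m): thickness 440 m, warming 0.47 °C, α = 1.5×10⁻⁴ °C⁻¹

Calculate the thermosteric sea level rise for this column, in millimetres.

Δh = 418 mm

0.86 × 3×10⁻⁴ × 54 = 0.013932 m
Layer 2: 1.3 × 880 × 3.1×10⁻⁴ = 0.35464 m
934–1134 m: 2.5×10⁻⁴ × 0.36 × 200 = 0.01800 m
Layer 4: 1.5×10⁻⁴ × 440 × 0.47 = 0.03102 m
Δh = 0.013932 + 0.35464 + 0.01800 + 0.03102 = 0.417592 m ≈ 418 mm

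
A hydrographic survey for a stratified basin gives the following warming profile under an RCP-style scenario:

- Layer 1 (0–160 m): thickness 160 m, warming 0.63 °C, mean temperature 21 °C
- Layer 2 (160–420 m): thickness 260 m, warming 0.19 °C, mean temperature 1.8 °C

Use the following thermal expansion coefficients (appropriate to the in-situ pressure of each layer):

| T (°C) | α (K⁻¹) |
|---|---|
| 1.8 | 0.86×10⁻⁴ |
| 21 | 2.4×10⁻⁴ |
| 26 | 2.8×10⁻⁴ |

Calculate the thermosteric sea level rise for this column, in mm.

28.4 mm of thermosteric rise

Layer 1 at 21 °C → α = 2.4×10⁻⁴ K⁻¹
Layer 2 at 1.8 °C → α = 0.86×10⁻⁴ K⁻¹
2.4×10⁻⁴ × 0.63 × 160 = 0.024192 m
Layer 2: 0.19 × 0.86×10⁻⁴ × 260 = 0.0042484 m
Δh = 0.024192 + 0.0042484 = 0.0284404 m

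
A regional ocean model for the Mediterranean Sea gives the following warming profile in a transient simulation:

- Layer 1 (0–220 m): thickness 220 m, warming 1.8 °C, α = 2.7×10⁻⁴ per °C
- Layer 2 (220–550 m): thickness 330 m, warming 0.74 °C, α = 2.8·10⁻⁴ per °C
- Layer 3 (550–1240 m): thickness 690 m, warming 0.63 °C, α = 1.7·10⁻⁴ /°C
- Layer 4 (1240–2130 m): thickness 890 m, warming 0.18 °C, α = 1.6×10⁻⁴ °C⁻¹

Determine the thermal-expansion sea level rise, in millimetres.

Layer 1: 220 × 2.7×10⁻⁴ × 1.8 = 0.10692 m
0.74 × 2.8×10⁻⁴ × 330 = 0.068376 m
550–1240 m: 0.63 × 690 × 1.7×10⁻⁴ = 0.073899 m
1240–2130 m: 890 × 1.6×10⁻⁴ × 0.18 = 0.025632 m
Δh = 0.10692 + 0.068376 + 0.073899 + 0.025632 = 0.274827 m

Δh ≈ 275 mm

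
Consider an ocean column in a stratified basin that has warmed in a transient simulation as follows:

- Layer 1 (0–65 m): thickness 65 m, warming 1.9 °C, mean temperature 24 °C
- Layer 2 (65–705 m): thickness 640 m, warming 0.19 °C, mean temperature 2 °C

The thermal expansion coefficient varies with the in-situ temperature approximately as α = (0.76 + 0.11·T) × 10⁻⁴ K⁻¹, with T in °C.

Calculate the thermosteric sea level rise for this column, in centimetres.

5.4 cm of thermosteric rise

Layer 1: α = (0.76 + 0.11×24)×10⁻⁴ = 3.4×10⁻⁴ K⁻¹
Layer 2: α = (0.76 + 0.11×2)×10⁻⁴ = 0.98×10⁻⁴ K⁻¹
Layer 1: 65 × 3.4×10⁻⁴ × 1.9 = 0.04199 m
Layer 2: 0.98×10⁻⁴ × 640 × 0.19 = 0.0119168 m
Δh = 0.04199 + 0.0119168 = 0.0539068 m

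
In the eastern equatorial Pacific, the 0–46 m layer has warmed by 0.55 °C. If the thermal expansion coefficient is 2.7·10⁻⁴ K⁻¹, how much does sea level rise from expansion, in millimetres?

about 6.8 mm

Δh = αΔT·H = 2.7×10⁻⁴ × 0.55 × 46 = 0.006831 m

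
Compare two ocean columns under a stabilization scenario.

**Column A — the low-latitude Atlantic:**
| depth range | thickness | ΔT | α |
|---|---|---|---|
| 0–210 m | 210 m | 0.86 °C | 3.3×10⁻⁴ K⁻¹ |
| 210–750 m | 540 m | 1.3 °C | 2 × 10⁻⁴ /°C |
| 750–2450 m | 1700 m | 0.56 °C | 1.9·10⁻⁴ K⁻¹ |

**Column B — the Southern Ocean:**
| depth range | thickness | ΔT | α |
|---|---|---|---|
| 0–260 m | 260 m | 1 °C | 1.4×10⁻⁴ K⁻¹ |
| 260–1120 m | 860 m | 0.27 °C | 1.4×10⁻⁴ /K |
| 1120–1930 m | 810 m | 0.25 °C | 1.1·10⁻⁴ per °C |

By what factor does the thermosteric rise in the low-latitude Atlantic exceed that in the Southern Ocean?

≈ 4.18×

A 0–210 m: 3.3×10⁻⁴ × 210 × 0.86 = 0.059598 m
A Layer 2: 540 × 1.3 × 2×10⁻⁴ = 0.14040 m
A 1700 × 1.9×10⁻⁴ × 0.56 = 0.18088 m
A total: 0.380878 m
B 260 × 1.4×10⁻⁴ × 1 = 0.03640 m
B 0.27 × 1.4×10⁻⁴ × 860 = 0.032508 m
B 1120–1930 m: 0.25 × 810 × 1.1×10⁻⁴ = 0.022275 m
B total: 0.091183 m
Ratio: 0.380878 / 0.091183 ≈ 4.177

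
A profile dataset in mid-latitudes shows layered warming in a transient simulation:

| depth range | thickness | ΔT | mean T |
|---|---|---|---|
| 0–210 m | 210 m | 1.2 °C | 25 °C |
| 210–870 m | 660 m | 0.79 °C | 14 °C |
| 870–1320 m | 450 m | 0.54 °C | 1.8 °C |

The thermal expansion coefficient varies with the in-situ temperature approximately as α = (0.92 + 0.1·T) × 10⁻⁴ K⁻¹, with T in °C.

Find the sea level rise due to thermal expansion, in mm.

Δh = 234 mm

Layer 1: α = (0.92 + 0.1×25)×10⁻⁴ = 3.42×10⁻⁴ K⁻¹
Layer 2: α = (0.92 + 0.1×14)×10⁻⁴ = 2.32×10⁻⁴ K⁻¹
Layer 3: α = (0.92 + 0.1×1.8)×10⁻⁴ = 1.1×10⁻⁴ K⁻¹
0–210 m: 210 × 1.2 × 3.42×10⁻⁴ = 0.086184 m
Layer 2: 660 × 2.32×10⁻⁴ × 0.79 = 0.1209648 m
Layer 3: 0.54 × 1.1×10⁻⁴ × 450 = 0.02673 m
Δh = 0.086184 + 0.1209648 + 0.02673 = 0.2338788 m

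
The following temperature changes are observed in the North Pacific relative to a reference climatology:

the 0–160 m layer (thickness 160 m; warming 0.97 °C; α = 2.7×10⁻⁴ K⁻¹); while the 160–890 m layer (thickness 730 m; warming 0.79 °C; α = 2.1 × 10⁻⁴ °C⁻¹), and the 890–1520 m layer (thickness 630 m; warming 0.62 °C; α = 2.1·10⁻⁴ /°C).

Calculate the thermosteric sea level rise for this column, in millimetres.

0.97 × 2.7×10⁻⁴ × 160 = 0.041904 m
Layer 2: 0.79 × 730 × 2.1×10⁻⁴ = 0.121107 m
890–1520 m: 2.1×10⁻⁴ × 630 × 0.62 = 0.082026 m
Δh = 0.041904 + 0.121107 + 0.082026 = 0.245037 m

250 mm of thermosteric rise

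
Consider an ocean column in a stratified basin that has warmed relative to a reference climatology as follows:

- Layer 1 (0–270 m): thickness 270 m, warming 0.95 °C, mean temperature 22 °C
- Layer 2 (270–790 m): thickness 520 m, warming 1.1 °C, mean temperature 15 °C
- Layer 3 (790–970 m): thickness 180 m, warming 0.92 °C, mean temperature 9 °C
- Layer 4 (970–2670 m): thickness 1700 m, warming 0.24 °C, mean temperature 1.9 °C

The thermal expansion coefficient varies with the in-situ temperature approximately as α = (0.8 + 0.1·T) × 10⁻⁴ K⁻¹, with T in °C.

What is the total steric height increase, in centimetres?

28 cm of thermosteric rise

Layer 1: α = (0.8 + 0.1×22)×10⁻⁴ = 3×10⁻⁴ K⁻¹
Layer 2: α = (0.8 + 0.1×15)×10⁻⁴ = 2.3×10⁻⁴ K⁻¹
Layer 3: α = (0.8 + 0.1×9)×10⁻⁴ = 1.7×10⁻⁴ K⁻¹
Layer 4: α = (0.8 + 0.1×1.9)×10⁻⁴ = 0.99×10⁻⁴ K⁻¹
0.95 × 270 × 3×10⁻⁴ = 0.07695 m
520 × 1.1 × 2.3×10⁻⁴ = 0.13156 m
790–970 m: 0.92 × 180 × 1.7×10⁻⁴ = 0.028152 m
0.24 × 1700 × 0.99×10⁻⁴ = 0.040392 m
Δh = 0.07695 + 0.13156 + 0.028152 + 0.040392 = 0.277054 m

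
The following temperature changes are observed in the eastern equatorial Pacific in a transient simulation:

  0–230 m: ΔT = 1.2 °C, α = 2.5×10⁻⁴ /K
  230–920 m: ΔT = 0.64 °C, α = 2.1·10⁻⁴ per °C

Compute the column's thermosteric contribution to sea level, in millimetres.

Δh = 162 mm

Layer 1: 230 × 1.2 × 2.5×10⁻⁴ = 0.06900 m
0.64 × 2.1×10⁻⁴ × 690 = 0.092736 m
Δh = 0.06900 + 0.092736 = 0.161736 m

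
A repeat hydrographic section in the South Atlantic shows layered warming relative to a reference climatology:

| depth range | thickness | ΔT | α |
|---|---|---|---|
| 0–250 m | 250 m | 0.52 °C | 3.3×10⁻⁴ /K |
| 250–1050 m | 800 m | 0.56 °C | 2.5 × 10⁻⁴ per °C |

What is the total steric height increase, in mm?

Layer 1: 0.52 × 250 × 3.3×10⁻⁴ = 0.04290 m
250–1050 m: 0.56 × 2.5×10⁻⁴ × 800 = 0.11200 m
Δh = 0.04290 + 0.11200 = 0.15490 m

Δh ≈ 155 mm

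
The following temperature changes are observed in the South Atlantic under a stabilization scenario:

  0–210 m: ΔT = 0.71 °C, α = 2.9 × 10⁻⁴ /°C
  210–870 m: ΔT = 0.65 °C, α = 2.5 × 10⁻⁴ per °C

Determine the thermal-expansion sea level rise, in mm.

Layer 1: 0.71 × 2.9×10⁻⁴ × 210 = 0.043239 m
Layer 2: 660 × 0.65 × 2.5×10⁻⁴ = 0.10725 m
Δh = 0.043239 + 0.10725 = 0.150489 m ≈ 150 mm

150 mm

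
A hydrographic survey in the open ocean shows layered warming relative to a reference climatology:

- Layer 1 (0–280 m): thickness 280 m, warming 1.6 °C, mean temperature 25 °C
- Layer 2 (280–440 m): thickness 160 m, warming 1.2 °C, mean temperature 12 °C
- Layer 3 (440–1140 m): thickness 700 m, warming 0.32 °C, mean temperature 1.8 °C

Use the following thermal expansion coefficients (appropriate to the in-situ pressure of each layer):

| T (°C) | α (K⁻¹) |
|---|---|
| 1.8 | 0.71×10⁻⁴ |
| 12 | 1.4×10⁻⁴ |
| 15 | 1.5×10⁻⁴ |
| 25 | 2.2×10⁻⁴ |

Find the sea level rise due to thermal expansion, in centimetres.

Layer 1 at 25 °C → α = 2.2×10⁻⁴ K⁻¹
Layer 2 at 12 °C → α = 1.4×10⁻⁴ K⁻¹
Layer 3 at 1.8 °C → α = 0.71×10⁻⁴ K⁻¹
Layer 1: 2.2×10⁻⁴ × 1.6 × 280 = 0.09856 m
1.2 × 160 × 1.4×10⁻⁴ = 0.02688 m
0.32 × 0.71×10⁻⁴ × 700 = 0.015904 m
Δh = 0.09856 + 0.02688 + 0.015904 = 0.141344 m ≈ 14.1 cm

14.1 cm of thermosteric rise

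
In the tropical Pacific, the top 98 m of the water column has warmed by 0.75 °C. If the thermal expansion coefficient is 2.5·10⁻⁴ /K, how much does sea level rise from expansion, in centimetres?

Δh = αΔT·H = 2.5×10⁻⁴ × 0.75 × 98 = 0.018375 m

1.8 cm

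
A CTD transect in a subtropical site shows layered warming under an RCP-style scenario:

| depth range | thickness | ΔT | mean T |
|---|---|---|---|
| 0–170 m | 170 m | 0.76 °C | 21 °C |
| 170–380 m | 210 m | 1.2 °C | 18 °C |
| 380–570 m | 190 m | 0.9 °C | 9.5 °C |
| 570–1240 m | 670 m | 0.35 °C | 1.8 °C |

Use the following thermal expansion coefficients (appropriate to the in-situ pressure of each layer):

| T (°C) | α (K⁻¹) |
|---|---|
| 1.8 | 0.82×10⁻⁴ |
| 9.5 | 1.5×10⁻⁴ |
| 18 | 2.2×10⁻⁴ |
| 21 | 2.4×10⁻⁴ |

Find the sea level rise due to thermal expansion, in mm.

131 mm

Layer 1 at 21 °C → α = 2.4×10⁻⁴ K⁻¹
Layer 2 at 18 °C → α = 2.2×10⁻⁴ K⁻¹
Layer 3 at 9.5 °C → α = 1.5×10⁻⁴ K⁻¹
Layer 4 at 1.8 °C → α = 0.82×10⁻⁴ K⁻¹
Layer 1: 2.4×10⁻⁴ × 170 × 0.76 = 0.031008 m
Layer 2: 2.2×10⁻⁴ × 1.2 × 210 = 0.05544 m
190 × 0.9 × 1.5×10⁻⁴ = 0.02565 m
0.82×10⁻⁴ × 0.35 × 670 = 0.019229 m
Δh = 0.031008 + 0.05544 + 0.02565 + 0.019229 = 0.131327 m ≈ 131 mm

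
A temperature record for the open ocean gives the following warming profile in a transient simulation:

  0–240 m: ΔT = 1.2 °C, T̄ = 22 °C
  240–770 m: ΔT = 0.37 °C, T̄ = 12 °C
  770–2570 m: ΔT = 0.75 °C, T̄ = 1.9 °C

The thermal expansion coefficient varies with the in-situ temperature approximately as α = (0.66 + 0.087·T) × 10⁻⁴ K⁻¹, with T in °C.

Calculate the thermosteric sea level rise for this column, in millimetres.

Layer 1: α = (0.66 + 0.087×22)×10⁻⁴ = 2.574×10⁻⁴ K⁻¹
Layer 2: α = (0.66 + 0.087×12)×10⁻⁴ = 1.704×10⁻⁴ K⁻¹
Layer 3: α = (0.66 + 0.087×1.9)×10⁻⁴ = 0.8253×10⁻⁴ K⁻¹
Layer 1: 2.574×10⁻⁴ × 1.2 × 240 = 0.0741312 m
530 × 1.704×10⁻⁴ × 0.37 = 0.03341544 m
1800 × 0.8253×10⁻⁴ × 0.75 = 0.1114155 m
Δh = 0.0741312 + 0.03341544 + 0.1114155 = 0.21896214 m

about 219 mm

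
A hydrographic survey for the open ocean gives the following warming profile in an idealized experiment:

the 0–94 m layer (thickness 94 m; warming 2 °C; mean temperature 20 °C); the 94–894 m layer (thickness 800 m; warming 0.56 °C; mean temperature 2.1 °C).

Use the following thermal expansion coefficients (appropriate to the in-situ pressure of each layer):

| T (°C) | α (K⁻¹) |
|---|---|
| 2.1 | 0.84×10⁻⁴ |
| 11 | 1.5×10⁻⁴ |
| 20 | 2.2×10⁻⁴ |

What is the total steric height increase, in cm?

Layer 1 at 20 °C → α = 2.2×10⁻⁴ K⁻¹
Layer 2 at 2.1 °C → α = 0.84×10⁻⁴ K⁻¹
0–94 m: 94 × 2.2×10⁻⁴ × 2 = 0.04136 m
Layer 2: 0.84×10⁻⁴ × 0.56 × 800 = 0.037632 m
Δh = 0.04136 + 0.037632 = 0.078992 m

about 7.90 cm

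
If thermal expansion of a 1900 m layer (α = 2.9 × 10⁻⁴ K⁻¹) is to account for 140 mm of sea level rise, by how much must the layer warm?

ΔT = Δh/(αH) = 0.14 / (2.9×10⁻⁴ × 1900) ≈ 0.2541 °C

ΔT ≈ 0.254 °C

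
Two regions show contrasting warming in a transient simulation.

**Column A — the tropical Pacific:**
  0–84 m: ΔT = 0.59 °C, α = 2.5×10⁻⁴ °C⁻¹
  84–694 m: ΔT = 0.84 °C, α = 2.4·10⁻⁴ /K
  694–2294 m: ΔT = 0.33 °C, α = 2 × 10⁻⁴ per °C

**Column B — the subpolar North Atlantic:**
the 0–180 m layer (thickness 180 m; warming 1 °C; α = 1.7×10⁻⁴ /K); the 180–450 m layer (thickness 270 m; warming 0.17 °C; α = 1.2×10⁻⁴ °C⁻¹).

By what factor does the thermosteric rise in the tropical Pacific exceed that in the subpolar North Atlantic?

≈ 6.7×

A 0–84 m: 2.5×10⁻⁴ × 0.59 × 84 = 0.01239 m
A 0.84 × 2.4×10⁻⁴ × 610 = 0.122976 m
A Layer 3: 0.33 × 1600 × 2×10⁻⁴ = 0.10560 m
A total: 0.240966 m
B 0–180 m: 180 × 1.7×10⁻⁴ × 1 = 0.03060 m
B 180–450 m: 1.2×10⁻⁴ × 0.17 × 270 = 0.005508 m
B total: 0.036108 m
Ratio: 0.240966 / 0.036108 ≈ 6.673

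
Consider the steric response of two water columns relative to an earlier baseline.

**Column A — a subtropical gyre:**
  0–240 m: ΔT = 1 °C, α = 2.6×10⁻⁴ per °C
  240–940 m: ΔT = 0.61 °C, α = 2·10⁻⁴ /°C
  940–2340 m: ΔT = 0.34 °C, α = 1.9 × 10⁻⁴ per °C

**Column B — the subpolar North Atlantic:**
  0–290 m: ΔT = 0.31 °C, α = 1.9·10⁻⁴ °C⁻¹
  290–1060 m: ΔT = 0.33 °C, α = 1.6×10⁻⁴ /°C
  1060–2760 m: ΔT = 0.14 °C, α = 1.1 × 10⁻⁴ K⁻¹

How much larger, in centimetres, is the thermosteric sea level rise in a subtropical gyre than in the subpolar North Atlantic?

15.4 cm larger

A 0–240 m: 2.6×10⁻⁴ × 240 × 1 = 0.06240 m
A 2×10⁻⁴ × 700 × 0.61 = 0.08540 m
A Layer 3: 0.34 × 1400 × 1.9×10⁻⁴ = 0.09044 m
A total: 0.23824 m
B 0.31 × 1.9×10⁻⁴ × 290 = 0.017081 m
B 290–1060 m: 770 × 0.33 × 1.6×10⁻⁴ = 0.040656 m
B 1060–2760 m: 1700 × 1.1×10⁻⁴ × 0.14 = 0.02618 m
B total: 0.083917 m
Difference: 0.23824 − 0.083917 = 0.154323 m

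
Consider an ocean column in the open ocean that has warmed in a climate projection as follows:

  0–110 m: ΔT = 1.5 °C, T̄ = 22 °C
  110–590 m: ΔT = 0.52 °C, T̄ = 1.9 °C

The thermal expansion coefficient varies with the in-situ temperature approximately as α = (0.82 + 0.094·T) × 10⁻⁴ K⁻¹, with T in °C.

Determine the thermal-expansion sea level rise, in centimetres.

Layer 1: α = (0.82 + 0.094×22)×10⁻⁴ = 2.888×10⁻⁴ K⁻¹
Layer 2: α = (0.82 + 0.094×1.9)×10⁻⁴ = 0.9986×10⁻⁴ K⁻¹
110 × 1.5 × 2.888×10⁻⁴ = 0.047652 m
0.52 × 480 × 0.9986×10⁻⁴ = 0.024925056 m
Δh = 0.047652 + 0.024925056 = 0.072577056 m ≈ 7.26 cm

7.26 cm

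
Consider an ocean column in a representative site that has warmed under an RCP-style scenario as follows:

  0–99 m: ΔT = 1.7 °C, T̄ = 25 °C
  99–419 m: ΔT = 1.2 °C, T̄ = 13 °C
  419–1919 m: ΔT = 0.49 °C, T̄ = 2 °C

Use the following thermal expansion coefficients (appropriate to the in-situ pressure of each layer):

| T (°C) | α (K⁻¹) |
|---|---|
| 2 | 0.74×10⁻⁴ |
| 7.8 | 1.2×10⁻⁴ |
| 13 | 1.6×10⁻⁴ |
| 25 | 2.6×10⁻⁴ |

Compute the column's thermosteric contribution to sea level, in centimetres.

16.0 cm of thermosteric rise

Layer 1 at 25 °C → α = 2.6×10⁻⁴ K⁻¹
Layer 2 at 13 °C → α = 1.6×10⁻⁴ K⁻¹
Layer 3 at 2 °C → α = 0.74×10⁻⁴ K⁻¹
0–99 m: 2.6×10⁻⁴ × 1.7 × 99 = 0.043758 m
Layer 2: 1.2 × 320 × 1.6×10⁻⁴ = 0.06144 m
1500 × 0.74×10⁻⁴ × 0.49 = 0.05439 m
Δh = 0.043758 + 0.06144 + 0.05439 = 0.159588 m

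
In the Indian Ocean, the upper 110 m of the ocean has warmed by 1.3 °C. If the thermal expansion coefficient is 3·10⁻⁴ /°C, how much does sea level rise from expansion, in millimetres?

42.9 mm of thermosteric rise

Δh = αΔT·H = 3×10⁻⁴ × 1.3 × 110 = 0.04290 m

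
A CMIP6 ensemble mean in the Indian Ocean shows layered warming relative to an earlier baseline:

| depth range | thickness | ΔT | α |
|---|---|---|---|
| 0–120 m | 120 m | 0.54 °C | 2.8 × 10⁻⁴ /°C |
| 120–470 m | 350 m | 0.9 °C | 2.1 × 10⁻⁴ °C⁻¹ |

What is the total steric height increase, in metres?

about 0.0843 m

0–120 m: 0.54 × 2.8×10⁻⁴ × 120 = 0.018144 m
Layer 2: 0.9 × 350 × 2.1×10⁻⁴ = 0.06615 m
Δh = 0.018144 + 0.06615 = 0.084294 m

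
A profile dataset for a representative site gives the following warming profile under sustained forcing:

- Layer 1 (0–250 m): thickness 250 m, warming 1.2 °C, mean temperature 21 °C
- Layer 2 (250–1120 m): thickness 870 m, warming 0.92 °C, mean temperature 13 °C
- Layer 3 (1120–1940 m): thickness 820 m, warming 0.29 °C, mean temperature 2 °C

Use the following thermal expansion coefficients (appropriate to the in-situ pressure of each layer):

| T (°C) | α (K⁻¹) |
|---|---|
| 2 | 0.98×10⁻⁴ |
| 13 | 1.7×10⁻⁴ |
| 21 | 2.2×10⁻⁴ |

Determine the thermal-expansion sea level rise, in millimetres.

Layer 1 at 21 °C → α = 2.2×10⁻⁴ K⁻¹
Layer 2 at 13 °C → α = 1.7×10⁻⁴ K⁻¹
Layer 3 at 2 °C → α = 0.98×10⁻⁴ K⁻¹
250 × 1.2 × 2.2×10⁻⁴ = 0.06600 m
0.92 × 1.7×10⁻⁴ × 870 = 0.136068 m
1120–1940 m: 820 × 0.29 × 0.98×10⁻⁴ = 0.0233044 m
Δh = 0.06600 + 0.136068 + 0.0233044 = 0.2253724 m

225 mm of thermosteric rise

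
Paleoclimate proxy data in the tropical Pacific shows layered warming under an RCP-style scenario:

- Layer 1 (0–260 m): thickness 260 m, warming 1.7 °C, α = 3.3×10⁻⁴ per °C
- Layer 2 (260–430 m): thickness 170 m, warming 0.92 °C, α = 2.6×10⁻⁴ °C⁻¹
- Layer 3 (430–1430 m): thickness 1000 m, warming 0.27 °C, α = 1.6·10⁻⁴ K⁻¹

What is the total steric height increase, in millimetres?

0–260 m: 1.7 × 3.3×10⁻⁴ × 260 = 0.14586 m
Layer 2: 2.6×10⁻⁴ × 0.92 × 170 = 0.040664 m
430–1430 m: 1000 × 1.6×10⁻⁴ × 0.27 = 0.04320 m
Δh = 0.14586 + 0.040664 + 0.04320 = 0.229724 m

Δh = 230 mm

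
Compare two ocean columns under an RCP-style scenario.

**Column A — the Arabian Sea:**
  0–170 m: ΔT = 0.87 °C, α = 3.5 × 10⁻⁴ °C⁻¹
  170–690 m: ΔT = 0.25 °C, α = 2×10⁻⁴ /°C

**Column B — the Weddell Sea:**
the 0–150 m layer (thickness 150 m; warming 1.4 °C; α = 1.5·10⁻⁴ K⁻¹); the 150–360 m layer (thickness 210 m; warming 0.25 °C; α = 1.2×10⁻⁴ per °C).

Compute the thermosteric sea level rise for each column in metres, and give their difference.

A 0.87 × 3.5×10⁻⁴ × 170 = 0.051765 m
A 520 × 2×10⁻⁴ × 0.25 = 0.02600 m
A total: 0.077765 m
B 1.4 × 1.5×10⁻⁴ × 150 = 0.03150 m
B 150–360 m: 0.25 × 210 × 1.2×10⁻⁴ = 0.00630 m
B total: 0.03780 m
Difference: 0.077765 − 0.03780 = 0.039965 m

A: 0.078 m; B: 0.038 m; difference 0.040 m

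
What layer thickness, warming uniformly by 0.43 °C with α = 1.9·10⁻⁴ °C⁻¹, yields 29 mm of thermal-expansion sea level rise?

about 355 m

H = Δh/(αΔT) = 0.029 / (1.9×10⁻⁴ × 0.43) ≈ 355.0 m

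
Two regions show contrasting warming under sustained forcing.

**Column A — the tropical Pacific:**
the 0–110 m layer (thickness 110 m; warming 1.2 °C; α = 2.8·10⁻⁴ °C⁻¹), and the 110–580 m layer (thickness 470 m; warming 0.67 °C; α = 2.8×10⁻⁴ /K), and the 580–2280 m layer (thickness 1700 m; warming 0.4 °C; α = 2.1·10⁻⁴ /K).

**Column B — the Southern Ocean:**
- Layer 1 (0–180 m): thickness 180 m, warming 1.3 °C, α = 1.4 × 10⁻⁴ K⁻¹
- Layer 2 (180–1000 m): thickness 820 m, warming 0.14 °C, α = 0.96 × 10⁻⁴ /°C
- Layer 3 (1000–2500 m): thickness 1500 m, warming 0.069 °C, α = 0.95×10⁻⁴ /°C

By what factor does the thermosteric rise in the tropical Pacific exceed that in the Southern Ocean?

A Layer 1: 2.8×10⁻⁴ × 1.2 × 110 = 0.03696 m
A Layer 2: 470 × 0.67 × 2.8×10⁻⁴ = 0.088172 m
A 580–2280 m: 0.4 × 2.1×10⁻⁴ × 1700 = 0.14280 m
A total: 0.267932 m
B 1.3 × 180 × 1.4×10⁻⁴ = 0.03276 m
B 0.96×10⁻⁴ × 820 × 0.14 = 0.0110208 m
B 0.95×10⁻⁴ × 0.069 × 1500 = 0.0098325 m
B total: 0.0536133 m
Ratio: 0.267932 / 0.0536133 ≈ 4.997

5.0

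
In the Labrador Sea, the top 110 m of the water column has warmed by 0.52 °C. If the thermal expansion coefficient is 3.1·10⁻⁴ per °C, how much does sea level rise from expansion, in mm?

Δh = αΔT·H = 3.1×10⁻⁴ × 0.52 × 110 = 0.017732 m

17.7 mm of thermosteric rise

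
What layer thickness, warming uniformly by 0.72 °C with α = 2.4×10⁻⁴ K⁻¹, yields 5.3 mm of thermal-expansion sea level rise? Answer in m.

H = Δh/(αΔT) = 0.0053 / (2.4×10⁻⁴ × 0.72) ≈ 30.67 m

about 31 m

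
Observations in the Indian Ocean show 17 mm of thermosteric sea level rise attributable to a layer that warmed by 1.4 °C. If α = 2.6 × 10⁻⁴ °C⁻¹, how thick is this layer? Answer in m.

H = Δh/(αΔT) = 0.017 / (2.6×10⁻⁴ × 1.4) ≈ 46.70 m

about 46.7 m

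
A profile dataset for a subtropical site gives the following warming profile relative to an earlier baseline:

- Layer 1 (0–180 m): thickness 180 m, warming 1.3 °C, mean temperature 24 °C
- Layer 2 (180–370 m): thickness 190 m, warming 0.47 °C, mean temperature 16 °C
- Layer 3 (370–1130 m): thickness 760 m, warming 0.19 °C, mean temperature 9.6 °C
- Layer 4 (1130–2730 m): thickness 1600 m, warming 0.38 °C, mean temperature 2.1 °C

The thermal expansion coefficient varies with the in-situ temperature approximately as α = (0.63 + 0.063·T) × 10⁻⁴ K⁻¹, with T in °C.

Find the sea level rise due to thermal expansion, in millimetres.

129 mm of thermosteric rise

Layer 1: α = (0.63 + 0.063×24)×10⁻⁴ = 2.142×10⁻⁴ K⁻¹
Layer 2: α = (0.63 + 0.063×16)×10⁻⁴ = 1.638×10⁻⁴ K⁻¹
Layer 3: α = (0.63 + 0.063×9.6)×10⁻⁴ = 1.2348×10⁻⁴ K⁻¹
Layer 4: α = (0.63 + 0.063×2.1)×10⁻⁴ = 0.7623×10⁻⁴ K⁻¹
0–180 m: 2.142×10⁻⁴ × 1.3 × 180 = 0.0501228 m
Layer 2: 0.47 × 1.638×10⁻⁴ × 190 = 0.01462734 m
0.19 × 1.2348×10⁻⁴ × 760 = 0.017830512 m
Layer 4: 1600 × 0.7623×10⁻⁴ × 0.38 = 0.04634784 m
Δh = 0.0501228 + 0.01462734 + 0.017830512 + 0.04634784 = 0.128928492 m ≈ 129 mm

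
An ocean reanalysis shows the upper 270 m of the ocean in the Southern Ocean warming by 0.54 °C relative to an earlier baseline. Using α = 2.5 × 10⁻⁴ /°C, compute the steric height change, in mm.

36.5 mm

Δh = αΔT·H = 2.5×10⁻⁴ × 0.54 × 270 = 0.03645 m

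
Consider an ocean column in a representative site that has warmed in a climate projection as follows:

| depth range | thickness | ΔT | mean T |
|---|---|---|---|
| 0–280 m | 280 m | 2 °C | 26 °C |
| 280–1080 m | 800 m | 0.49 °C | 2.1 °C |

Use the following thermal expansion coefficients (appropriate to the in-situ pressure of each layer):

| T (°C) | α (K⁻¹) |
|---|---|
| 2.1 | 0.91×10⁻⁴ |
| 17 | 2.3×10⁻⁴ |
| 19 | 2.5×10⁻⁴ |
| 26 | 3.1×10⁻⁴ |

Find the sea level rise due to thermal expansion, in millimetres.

Layer 1 at 26 °C → α = 3.1×10⁻⁴ K⁻¹
Layer 2 at 2.1 °C → α = 0.91×10⁻⁴ K⁻¹
3.1×10⁻⁴ × 280 × 2 = 0.17360 m
800 × 0.91×10⁻⁴ × 0.49 = 0.035672 m
Δh = 0.17360 + 0.035672 = 0.209272 m ≈ 209 mm

about 209 mm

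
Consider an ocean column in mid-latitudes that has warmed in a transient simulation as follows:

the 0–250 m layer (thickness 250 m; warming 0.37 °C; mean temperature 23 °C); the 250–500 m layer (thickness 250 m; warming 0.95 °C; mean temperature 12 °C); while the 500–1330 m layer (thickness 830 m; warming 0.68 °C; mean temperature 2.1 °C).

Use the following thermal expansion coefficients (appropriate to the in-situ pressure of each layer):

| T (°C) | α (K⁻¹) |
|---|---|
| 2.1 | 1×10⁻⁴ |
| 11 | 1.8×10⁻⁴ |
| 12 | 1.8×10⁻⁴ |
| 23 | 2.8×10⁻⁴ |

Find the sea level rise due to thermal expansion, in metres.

0.13 m of thermosteric rise

Layer 1 at 23 °C → α = 2.8×10⁻⁴ K⁻¹
Layer 2 at 12 °C → α = 1.8×10⁻⁴ K⁻¹
Layer 3 at 2.1 °C → α = 1×10⁻⁴ K⁻¹
Layer 1: 0.37 × 2.8×10⁻⁴ × 250 = 0.02590 m
250–500 m: 1.8×10⁻⁴ × 0.95 × 250 = 0.04275 m
Layer 3: 0.68 × 1×10⁻⁴ × 830 = 0.05644 m
Δh = 0.02590 + 0.04275 + 0.05644 = 0.12509 m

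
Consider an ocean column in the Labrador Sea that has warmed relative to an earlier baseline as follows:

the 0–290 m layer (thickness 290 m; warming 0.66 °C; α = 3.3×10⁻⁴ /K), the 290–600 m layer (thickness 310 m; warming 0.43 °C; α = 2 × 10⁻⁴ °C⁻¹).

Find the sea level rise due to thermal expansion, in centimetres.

0.66 × 290 × 3.3×10⁻⁴ = 0.063162 m
Layer 2: 0.43 × 2×10⁻⁴ × 310 = 0.02666 m
Δh = 0.063162 + 0.02666 = 0.089822 m

9.0 cm of thermosteric rise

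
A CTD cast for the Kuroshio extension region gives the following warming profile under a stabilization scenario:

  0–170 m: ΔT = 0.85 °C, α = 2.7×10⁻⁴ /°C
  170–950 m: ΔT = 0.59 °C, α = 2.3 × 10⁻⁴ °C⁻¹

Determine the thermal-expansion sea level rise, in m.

Δh ≈ 0.14 m

0–170 m: 0.85 × 2.7×10⁻⁴ × 170 = 0.039015 m
170–950 m: 2.3×10⁻⁴ × 780 × 0.59 = 0.105846 m
Δh = 0.039015 + 0.105846 = 0.144861 m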